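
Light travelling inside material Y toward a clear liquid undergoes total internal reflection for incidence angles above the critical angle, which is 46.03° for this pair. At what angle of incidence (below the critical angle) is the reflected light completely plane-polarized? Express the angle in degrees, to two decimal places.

θ_B ≈ 35.74°

sin θ_c = n₂/n₁, so n₂/n₁ = sin 46.03° = 0.7197.
Brewster: tan θ_B = n₂/n₁ = 0.7197.
θ_B = arctan(0.7197) = 35.74°.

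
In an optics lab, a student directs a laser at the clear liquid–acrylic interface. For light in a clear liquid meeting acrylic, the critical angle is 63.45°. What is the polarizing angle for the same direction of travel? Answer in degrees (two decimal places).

θ_B ≈ 41.81°

n₂/n₁ = sin θ_c = sin 63.45° = 0.8945.
tan θ_B equals the same ratio, so θ_B = arctan(0.8945) = 41.81°.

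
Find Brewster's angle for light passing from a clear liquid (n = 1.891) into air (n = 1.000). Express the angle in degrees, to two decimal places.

Brewster's condition: tan θ_B = n₂/n₁ = 1.000/1.891 = 0.5288. Taking the arctangent, θ_B = 27.87°.

θ_B ≈ 27.87°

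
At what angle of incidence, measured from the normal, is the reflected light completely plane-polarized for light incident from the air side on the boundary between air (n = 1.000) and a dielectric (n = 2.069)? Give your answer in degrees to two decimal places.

θ_B ≈ 64.20°

Brewster's condition: tan θ_B = n₂/n₁ = 2.069/1.000 = 2.0690.
So θ_B = arctan 2.0690 = 64.20°.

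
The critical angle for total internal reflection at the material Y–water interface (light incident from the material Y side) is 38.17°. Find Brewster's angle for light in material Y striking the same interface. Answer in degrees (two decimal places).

θ_B ≈ 31.72°

At the critical angle sin θ_c = n₂/n₁, giving n₂/n₁ = sin 38.17° = 0.6180.
Then tan θ_B = n₂/n₁ = 0.6180, so θ_B = arctan 0.6180 = 31.72°.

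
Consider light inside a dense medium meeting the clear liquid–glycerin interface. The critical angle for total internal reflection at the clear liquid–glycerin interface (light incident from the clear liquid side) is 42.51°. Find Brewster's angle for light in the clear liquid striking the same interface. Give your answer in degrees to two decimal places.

θ_B ≈ 34.05°

n₂/n₁ = sin θ_c = sin 42.51° = 0.6757.
tan θ_B equals the same ratio, so θ_B = arctan(0.6757) = 34.05°.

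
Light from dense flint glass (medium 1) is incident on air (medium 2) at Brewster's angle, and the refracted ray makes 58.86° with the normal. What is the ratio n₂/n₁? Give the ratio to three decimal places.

At Brewster incidence θ_B = 90° − θ_t = 90° − 58.86° = 31.14°.
tan θ_B = n₂/n₁, so n₂/n₁ = tan 31.14° = 0.604.

n₂/n₁ ≈ 0.604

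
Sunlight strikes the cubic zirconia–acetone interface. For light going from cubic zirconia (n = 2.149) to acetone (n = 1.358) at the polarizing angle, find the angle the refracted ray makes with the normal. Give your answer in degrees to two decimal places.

tan θ_B = n₂/n₁ = 1.358/2.149 = 0.6319, so θ_B = 32.29°.
At Brewster's angle the reflected and refracted rays are perpendicular, so θ_t = 90° − θ_B = 90° − 32.29° = 57.71°.

θ_t ≈ 57.71°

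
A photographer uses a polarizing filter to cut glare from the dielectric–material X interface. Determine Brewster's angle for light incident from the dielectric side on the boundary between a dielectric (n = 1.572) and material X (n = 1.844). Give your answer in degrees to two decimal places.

θ_B ≈ 49.55°

Here n₂/n₁ = 1.844/1.572 = 1.1730, and Brewster's law gives tan θ_B = n₂/n₁.
So θ_B = arctan 1.1730 = 49.55°.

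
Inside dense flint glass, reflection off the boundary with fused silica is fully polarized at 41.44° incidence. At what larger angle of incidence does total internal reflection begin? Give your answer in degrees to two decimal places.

n₂/n₁ = tan 41.44° = 0.8829; the critical angle satisfies sin θ_c = n₂/n₁.
θ_c = arcsin(0.8829) = 61.99°.

θ_c ≈ 61.99°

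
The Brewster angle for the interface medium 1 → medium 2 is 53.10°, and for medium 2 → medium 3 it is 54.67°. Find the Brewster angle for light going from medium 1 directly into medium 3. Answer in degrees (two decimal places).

tan θ_B(1→2) = n₂/n₁ = tan 53.10° = 1.3319.
tan θ_B(2→3) = n₃/n₂ = tan 54.67° = 1.4108.
So n₃/n₁ = (n₂/n₁)(n₃/n₂) = 1.3319 × 1.4108 = 1.8790.
θ_B(1→3) = arctan(1.8790) = 61.98°.

θ_B ≈ 61.98°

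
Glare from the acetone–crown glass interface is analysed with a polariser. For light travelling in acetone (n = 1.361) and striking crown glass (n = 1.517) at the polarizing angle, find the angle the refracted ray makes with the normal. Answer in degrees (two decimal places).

First find Brewster's angle: tan θ_B = 1.517/1.361 = 1.1146, giving θ_B = 48.10°.
At Brewster's angle the reflected and refracted rays are perpendicular, so θ_t = 90° − θ_B = 90° − 48.10° = 41.90°.

θ_t ≈ 41.90°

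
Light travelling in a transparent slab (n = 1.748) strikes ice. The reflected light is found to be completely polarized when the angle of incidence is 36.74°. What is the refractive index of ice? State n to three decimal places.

At Brewster's angle, tan θ_B = n₂/n₁ with n₁ on the incident side (a transparent slab) and n₂ on the transmitted side (ice).
n₂ = n₁ tan θ_B = 1.748 × tan 36.74° = 1.305.

n ≈ 1.305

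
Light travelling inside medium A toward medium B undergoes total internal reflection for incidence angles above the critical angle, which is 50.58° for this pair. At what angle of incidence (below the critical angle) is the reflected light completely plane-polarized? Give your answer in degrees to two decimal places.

sin θ_c = n₂/n₁, so n₂/n₁ = sin 50.58° = 0.7725.
Brewster: tan θ_B = n₂/n₁ = 0.7725.
θ_B = arctan(0.7725) = 37.69°.

θ_B ≈ 37.69°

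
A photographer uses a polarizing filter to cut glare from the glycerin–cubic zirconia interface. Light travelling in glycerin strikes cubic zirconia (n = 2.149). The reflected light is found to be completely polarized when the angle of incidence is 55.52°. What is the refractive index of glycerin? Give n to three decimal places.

n ≈ 1.476

Full polarization of the reflected beam means tan θ_B = n₂/n₁, where n₁ is the incident medium (glycerin).
n₁ = n₂ / tan θ_B = 2.149 / tan 55.52° = 1.476.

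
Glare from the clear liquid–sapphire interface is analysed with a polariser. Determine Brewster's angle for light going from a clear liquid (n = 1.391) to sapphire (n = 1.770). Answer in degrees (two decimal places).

θ_B ≈ 51.84°

Brewster's condition: tan θ_B = n₂/n₁ = 1.770/1.391 = 1.2725.
θ_B = arctan(1.2725) = 51.84°.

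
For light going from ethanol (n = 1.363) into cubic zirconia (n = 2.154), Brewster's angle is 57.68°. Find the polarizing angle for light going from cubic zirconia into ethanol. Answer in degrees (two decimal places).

Reversing the direction swaps n₁ and n₂, so tan θ_B' = 1/tan θ_B and θ_B' = 90° − θ_B.
Hence θ_B' = 90° − 57.68° = 32.32°.

θ_B' ≈ 32.32°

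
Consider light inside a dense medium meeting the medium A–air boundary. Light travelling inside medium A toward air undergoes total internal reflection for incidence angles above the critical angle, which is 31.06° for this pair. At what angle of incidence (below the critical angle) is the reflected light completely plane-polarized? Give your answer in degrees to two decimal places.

sin θ_c = n₂/n₁, so n₂/n₁ = sin 31.06° = 0.5159.
Brewster: tan θ_B = n₂/n₁ = 0.5159.
θ_B = arctan(0.5159) = 27.29°.

θ_B ≈ 27.29°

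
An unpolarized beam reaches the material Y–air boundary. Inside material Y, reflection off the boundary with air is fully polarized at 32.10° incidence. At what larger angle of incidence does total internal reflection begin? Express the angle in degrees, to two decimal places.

θ_c ≈ 38.85°

From Brewster, n₂/n₁ = tan θ_B = tan 32.10° = 0.6273.
Then sin θ_c = n₂/n₁ = 0.6273, so θ_c = arcsin 0.6273 = 38.85°.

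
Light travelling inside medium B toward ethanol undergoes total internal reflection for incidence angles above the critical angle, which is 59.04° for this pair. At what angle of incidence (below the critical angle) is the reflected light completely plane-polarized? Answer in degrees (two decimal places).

n₂/n₁ = sin θ_c = sin 59.04° = 0.8575.
tan θ_B equals the same ratio, so θ_B = arctan(0.8575) = 40.61°.

θ_B ≈ 40.61°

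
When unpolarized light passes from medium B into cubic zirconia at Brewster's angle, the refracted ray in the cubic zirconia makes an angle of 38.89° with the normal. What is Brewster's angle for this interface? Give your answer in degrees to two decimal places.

At Brewster's angle the reflected and refracted rays are perpendicular, so θ_B + θ_t = 90°.
So θ_B = 90° − θ_t = 90° − 38.89° = 51.11°.

θ_B ≈ 51.11°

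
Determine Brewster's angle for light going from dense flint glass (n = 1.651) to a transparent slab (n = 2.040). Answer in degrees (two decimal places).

θ_B ≈ 51.02°

At Brewster's angle the reflected and refracted rays are perpendicular, which with Snell's law gives tan θ_B = n₂/n₁.
Brewster's condition: tan θ_B = n₂/n₁ = 2.040/1.651 = 1.2356.
So θ_B = arctan 1.2356 = 51.02°.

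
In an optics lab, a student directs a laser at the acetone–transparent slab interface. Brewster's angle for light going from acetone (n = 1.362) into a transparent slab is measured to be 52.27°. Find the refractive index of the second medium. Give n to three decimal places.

At Brewster's angle, tan θ_B = n₂/n₁ with n₁ on the incident side (acetone) and n₂ on the transmitted side (a transparent slab).
n₂ = n₁ tan θ_B = 1.362 × tan 52.27° = 1.760.

n ≈ 1.760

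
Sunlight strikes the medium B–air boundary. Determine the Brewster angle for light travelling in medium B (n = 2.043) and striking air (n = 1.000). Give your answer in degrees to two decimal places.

tan θ_B = n₂/n₁ = 1.000/2.043 = 0.4895. Taking the arctangent, θ_B = 26.08°.

θ_B ≈ 26.08°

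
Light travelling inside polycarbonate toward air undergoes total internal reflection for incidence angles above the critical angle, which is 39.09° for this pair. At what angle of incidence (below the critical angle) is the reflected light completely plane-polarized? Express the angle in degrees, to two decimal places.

θ_B ≈ 32.23°

At the critical angle sin θ_c = n₂/n₁, giving n₂/n₁ = sin 39.09° = 0.6305.
Then tan θ_B = n₂/n₁ = 0.6305, so θ_B = arctan 0.6305 = 32.23°.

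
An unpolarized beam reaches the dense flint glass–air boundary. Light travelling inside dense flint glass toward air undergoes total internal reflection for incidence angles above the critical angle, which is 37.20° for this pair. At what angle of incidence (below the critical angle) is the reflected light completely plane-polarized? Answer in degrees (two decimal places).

θ_B ≈ 31.16°

At the critical angle sin θ_c = n₂/n₁, giving n₂/n₁ = sin 37.20° = 0.6046.
Then tan θ_B = n₂/n₁ = 0.6046, so θ_B = arctan 0.6046 = 31.16°.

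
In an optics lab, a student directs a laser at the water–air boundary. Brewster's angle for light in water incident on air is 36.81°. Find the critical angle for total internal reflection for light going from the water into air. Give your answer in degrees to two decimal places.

θ_c ≈ 48.45°

From Brewster, n₂/n₁ = tan θ_B = tan 36.81° = 0.7484.
Then sin θ_c = n₂/n₁ = 0.7484, so θ_c = arcsin 0.7484 = 48.45°.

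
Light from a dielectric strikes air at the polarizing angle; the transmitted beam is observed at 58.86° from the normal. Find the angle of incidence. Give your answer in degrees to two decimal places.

θ_B ≈ 31.14°

At Brewster's angle the reflected and refracted rays are perpendicular, so θ_B + θ_t = 90°.
θ_B = 90° − 58.86° = 31.14°.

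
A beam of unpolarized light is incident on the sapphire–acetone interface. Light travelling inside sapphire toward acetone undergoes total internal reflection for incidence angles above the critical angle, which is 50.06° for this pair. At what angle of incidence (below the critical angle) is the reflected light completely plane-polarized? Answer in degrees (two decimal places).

θ_B ≈ 37.48°

sin θ_c = n₂/n₁, so n₂/n₁ = sin 50.06° = 0.7667.
Brewster: tan θ_B = n₂/n₁ = 0.7667.
θ_B = arctan(0.7667) = 37.48°.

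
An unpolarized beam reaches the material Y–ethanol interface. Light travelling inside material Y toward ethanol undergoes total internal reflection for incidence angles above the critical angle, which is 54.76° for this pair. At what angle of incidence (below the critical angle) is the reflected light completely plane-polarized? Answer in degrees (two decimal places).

At the critical angle sin θ_c = n₂/n₁, giving n₂/n₁ = sin 54.76° = 0.8167.
Then tan θ_B = n₂/n₁ = 0.8167, so θ_B = arctan 0.8167 = 39.24°.

θ_B ≈ 39.24°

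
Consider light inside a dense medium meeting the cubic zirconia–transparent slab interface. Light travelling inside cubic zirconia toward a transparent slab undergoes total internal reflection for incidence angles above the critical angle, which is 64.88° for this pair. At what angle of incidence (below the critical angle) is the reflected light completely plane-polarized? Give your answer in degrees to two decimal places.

n₂/n₁ = sin θ_c = sin 64.88° = 0.9054.
tan θ_B equals the same ratio, so θ_B = arctan(0.9054) = 42.16°.

θ_B ≈ 42.16°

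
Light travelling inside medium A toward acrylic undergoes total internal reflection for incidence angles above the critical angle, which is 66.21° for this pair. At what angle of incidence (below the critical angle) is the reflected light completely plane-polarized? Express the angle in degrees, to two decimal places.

θ_B ≈ 42.46°

n₂/n₁ = sin θ_c = sin 66.21° = 0.9150.
tan θ_B equals the same ratio, so θ_B = arctan(0.9150) = 42.46°.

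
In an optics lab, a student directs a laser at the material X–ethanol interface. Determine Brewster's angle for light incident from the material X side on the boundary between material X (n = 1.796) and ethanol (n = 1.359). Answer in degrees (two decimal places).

tan θ_B = n₂/n₁ = 1.359/1.796 = 0.7567. Taking the arctangent, θ_B = 37.11°.

θ_B ≈ 37.11°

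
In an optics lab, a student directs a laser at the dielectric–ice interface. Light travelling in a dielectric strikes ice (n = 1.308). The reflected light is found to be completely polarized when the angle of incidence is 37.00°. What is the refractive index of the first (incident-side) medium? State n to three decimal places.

n ≈ 1.736

Full polarization of the reflected beam means tan θ_B = n₂/n₁, where n₁ is the incident medium (a dielectric).
n₁ = n₂ / tan θ_B = 1.308 / tan 37.00° = 1.736.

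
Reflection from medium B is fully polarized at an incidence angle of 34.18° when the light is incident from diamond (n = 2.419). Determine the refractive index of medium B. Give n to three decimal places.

Full polarization of the reflected beam means tan θ_B = n₂/n₁, where n₁ is the incident medium (diamond).
n₂ = n₁ tan θ_B = 2.419 × tan 34.18° = 1.643.

n ≈ 1.643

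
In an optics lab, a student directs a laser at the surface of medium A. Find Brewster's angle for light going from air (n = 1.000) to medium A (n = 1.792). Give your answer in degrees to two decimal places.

θ_B ≈ 60.84°

The reflected p-component vanishes when tan θ_B = n₂/n₁.
tan θ_B = n₂/n₁ = 1.792/1.000 = 1.7920. Taking the arctangent, θ_B = 60.84°.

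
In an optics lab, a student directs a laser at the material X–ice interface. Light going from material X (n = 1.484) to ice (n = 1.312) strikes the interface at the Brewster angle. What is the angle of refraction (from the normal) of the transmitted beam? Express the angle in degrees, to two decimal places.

θ_t ≈ 48.52°

tan θ_B = n₂/n₁ = 1.312/1.484 = 0.8841, so θ_B = 41.48°.
At Brewster's angle the reflected and refracted rays are perpendicular, so θ_t = 90° − θ_B = 90° − 41.48° = 48.52°.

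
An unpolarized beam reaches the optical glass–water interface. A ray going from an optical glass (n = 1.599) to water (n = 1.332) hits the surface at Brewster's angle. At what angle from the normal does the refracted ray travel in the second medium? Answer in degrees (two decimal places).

θ_t ≈ 50.21°

tan θ_B = n₂/n₁ = 1.332/1.599 = 0.8330, so θ_B = 39.79°.
The refracted ray is perpendicular to the reflected ray, so θ_t = 90° − θ_B = 50.21°.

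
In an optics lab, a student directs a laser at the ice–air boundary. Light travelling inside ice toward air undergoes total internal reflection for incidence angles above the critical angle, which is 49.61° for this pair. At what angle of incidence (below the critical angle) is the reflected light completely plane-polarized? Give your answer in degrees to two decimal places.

At the critical angle sin θ_c = n₂/n₁, giving n₂/n₁ = sin 49.61° = 0.7617.
Then tan θ_B = n₂/n₁ = 0.7617, so θ_B = arctan 0.7617 = 37.29°.

θ_B ≈ 37.29°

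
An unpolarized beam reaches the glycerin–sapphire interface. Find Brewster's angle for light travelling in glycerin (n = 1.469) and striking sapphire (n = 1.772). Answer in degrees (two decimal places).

Brewster's condition: tan θ_B = n₂/n₁ = 1.772/1.469 = 1.2063.
θ_B = arctan(1.2063) = 50.34°.

θ_B ≈ 50.34°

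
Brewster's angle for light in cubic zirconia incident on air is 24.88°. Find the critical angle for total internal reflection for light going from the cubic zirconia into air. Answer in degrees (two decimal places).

θ_c ≈ 27.63°

From Brewster, n₂/n₁ = tan θ_B = tan 24.88° = 0.4638.
Then sin θ_c = n₂/n₁ = 0.4638, so θ_c = arcsin 0.4638 = 27.63°.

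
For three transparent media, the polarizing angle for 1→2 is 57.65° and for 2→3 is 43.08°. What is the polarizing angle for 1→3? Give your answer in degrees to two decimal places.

Each Brewster angle gives a ratio: n₂/n₁ = tan 57.65° = 1.5788, n₃/n₂ = tan 43.08° = 0.9351.
Multiplying, n₃/n₁ = 1.5788 × 0.9351 = 1.4764, and θ_B(1→3) = arctan 1.4764 = 55.89°.

θ_B ≈ 55.89°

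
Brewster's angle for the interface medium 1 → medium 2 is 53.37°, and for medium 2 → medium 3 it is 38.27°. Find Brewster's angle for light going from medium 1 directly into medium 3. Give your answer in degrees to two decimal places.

Each Brewster angle gives a ratio: n₂/n₁ = tan 53.37° = 1.3450, n₃/n₂ = tan 38.27° = 0.7889.
So n₃/n₁ = (n₂/n₁)(n₃/n₂) = 1.3450 × 0.7889 = 1.0611.
θ_B(1→3) = arctan(1.0611) = 46.70°.

θ_B ≈ 46.70°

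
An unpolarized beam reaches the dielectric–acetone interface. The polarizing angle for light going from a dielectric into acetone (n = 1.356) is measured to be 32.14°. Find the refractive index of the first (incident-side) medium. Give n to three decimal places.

Full polarization of the reflected beam means tan θ_B = n₂/n₁, where n₁ is the incident medium (a dielectric).
n₁ = n₂ / tan θ_B = 1.356 / tan 32.14° = 2.158.

n ≈ 2.158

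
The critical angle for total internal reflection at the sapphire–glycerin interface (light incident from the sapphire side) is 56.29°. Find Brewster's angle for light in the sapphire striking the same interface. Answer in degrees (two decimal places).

θ_B ≈ 39.76°

n₂/n₁ = sin θ_c = sin 56.29° = 0.8319.
tan θ_B equals the same ratio, so θ_B = arctan(0.8319) = 39.76°.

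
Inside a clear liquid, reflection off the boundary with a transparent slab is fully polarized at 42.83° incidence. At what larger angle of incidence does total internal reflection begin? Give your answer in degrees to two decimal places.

θ_c ≈ 67.97°

n₂/n₁ = tan 42.83° = 0.9270; the critical angle satisfies sin θ_c = n₂/n₁.
θ_c = arcsin(0.9270) = 67.97°.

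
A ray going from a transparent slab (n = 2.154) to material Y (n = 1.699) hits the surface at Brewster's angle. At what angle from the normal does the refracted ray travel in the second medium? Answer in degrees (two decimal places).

θ_t ≈ 51.73°

tan θ_B = n₂/n₁ = 1.699/2.154 = 0.7888, so θ_B = 38.27°.
The refracted ray is perpendicular to the reflected ray, so θ_t = 90° − θ_B = 51.73°.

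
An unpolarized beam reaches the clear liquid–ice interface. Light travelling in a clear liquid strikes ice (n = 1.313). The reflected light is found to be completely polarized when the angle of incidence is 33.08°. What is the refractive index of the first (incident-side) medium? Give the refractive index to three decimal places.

Brewster's law: tan θ_B = n₂/n₁ (light incident in a clear liquid, refracted into ice).
n₁ = n₂ / tan θ_B = 1.313 / tan 33.08° = 2.016.

n ≈ 2.016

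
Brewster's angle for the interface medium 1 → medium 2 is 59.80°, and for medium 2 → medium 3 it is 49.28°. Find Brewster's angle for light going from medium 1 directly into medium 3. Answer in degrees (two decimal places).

Each Brewster angle gives a ratio: n₂/n₁ = tan 59.80° = 1.7182, n₃/n₂ = tan 49.28° = 1.1618.
So n₃/n₁ = (n₂/n₁)(n₃/n₂) = 1.7182 × 1.1618 = 1.9961.
θ_B(1→3) = arctan(1.9961) = 63.39°.

θ_B ≈ 63.39°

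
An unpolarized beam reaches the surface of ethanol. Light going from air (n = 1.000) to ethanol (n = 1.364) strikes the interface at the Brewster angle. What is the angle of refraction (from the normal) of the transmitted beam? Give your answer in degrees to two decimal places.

First find Brewster's angle: tan θ_B = 1.364/1.000 = 1.3640, giving θ_B = 53.75°.
The refracted ray is perpendicular to the reflected ray, so θ_t = 90° − θ_B = 36.25°.

θ_t ≈ 36.25°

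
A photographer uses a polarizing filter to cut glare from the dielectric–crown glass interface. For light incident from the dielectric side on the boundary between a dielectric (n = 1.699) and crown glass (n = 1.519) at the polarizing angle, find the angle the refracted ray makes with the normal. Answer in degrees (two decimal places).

θ_t ≈ 48.20°

tan θ_B = n₂/n₁ = 1.519/1.699 = 0.8941, so θ_B = 41.80°.
The refracted ray is perpendicular to the reflected ray, so θ_t = 90° − θ_B = 48.20°.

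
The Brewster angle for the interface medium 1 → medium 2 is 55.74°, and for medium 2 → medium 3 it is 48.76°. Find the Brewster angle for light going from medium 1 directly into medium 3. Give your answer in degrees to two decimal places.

θ_B ≈ 59.16°

Each Brewster angle gives a ratio: n₂/n₁ = tan 55.74° = 1.4681, n₃/n₂ = tan 48.76° = 1.1407.
Multiplying, n₃/n₁ = 1.4681 × 1.1407 = 1.6747, and θ_B(1→3) = arctan 1.6747 = 59.16°.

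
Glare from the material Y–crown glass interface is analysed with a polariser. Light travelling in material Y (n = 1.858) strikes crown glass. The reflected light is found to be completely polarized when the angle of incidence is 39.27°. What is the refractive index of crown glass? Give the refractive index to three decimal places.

At Brewster's angle, tan θ_B = n₂/n₁ with n₁ on the incident side (material Y) and n₂ on the transmitted side (crown glass).
n₂ = n₁ tan θ_B = 1.858 × tan 39.27° = 1.519.

n ≈ 1.519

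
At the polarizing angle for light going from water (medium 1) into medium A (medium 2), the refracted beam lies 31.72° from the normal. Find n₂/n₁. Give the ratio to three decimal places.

θ_B + θ_t = 90°, so θ_B = 90° − 31.72° = 58.28°.
tan θ_B = n₂/n₁, so n₂/n₁ = tan 58.28° = 1.618.

n₂/n₁ ≈ 1.618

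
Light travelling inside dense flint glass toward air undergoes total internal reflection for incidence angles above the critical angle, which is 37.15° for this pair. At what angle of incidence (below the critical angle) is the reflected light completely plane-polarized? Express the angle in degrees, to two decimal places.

At the critical angle sin θ_c = n₂/n₁, giving n₂/n₁ = sin 37.15° = 0.6039.
Then tan θ_B = n₂/n₁ = 0.6039, so θ_B = arctan 0.6039 = 31.13°.

θ_B ≈ 31.13°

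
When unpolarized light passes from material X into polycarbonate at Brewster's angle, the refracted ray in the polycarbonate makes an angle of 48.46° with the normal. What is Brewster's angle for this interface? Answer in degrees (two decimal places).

θ_B ≈ 41.54°

Brewster's condition makes the reflected and refracted beams perpendicular: θ_B + θ_t = 90°.
So θ_B = 90° − θ_t = 90° − 48.46° = 41.54°.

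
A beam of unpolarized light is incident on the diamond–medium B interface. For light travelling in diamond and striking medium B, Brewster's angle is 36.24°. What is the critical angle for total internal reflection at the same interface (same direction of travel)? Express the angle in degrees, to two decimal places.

n₂/n₁ = tan 36.24° = 0.7330; the critical angle satisfies sin θ_c = n₂/n₁.
θ_c = arcsin(0.7330) = 47.14°.

θ_c ≈ 47.14°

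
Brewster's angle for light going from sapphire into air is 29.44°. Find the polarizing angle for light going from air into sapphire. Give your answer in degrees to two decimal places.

tan θ_B' = n₁/n₂ = 1/tan θ_B, so θ_B' = 90° − θ_B.
θ_B' = 90° − 29.44° = 60.56°.

θ_B' ≈ 60.56°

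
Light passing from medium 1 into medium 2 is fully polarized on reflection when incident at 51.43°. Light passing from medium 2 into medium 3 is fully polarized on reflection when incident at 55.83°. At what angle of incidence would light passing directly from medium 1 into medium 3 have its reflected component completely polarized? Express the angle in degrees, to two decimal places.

tan θ_B(1→2) = n₂/n₁ = tan 51.43° = 1.2540.
tan θ_B(2→3) = n₃/n₂ = tan 55.83° = 1.4731.
So n₃/n₁ = (n₂/n₁)(n₃/n₂) = 1.2540 × 1.4731 = 1.8473.
θ_B(1→3) = arctan(1.8473) = 61.57°.

θ_B ≈ 61.57°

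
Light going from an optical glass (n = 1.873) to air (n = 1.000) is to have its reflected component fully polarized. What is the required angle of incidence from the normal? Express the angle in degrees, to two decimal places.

Here n₂/n₁ = 1.000/1.873 = 0.5339, and Brewster's law gives tan θ_B = n₂/n₁. Taking the arctangent, θ_B = 28.10°.

θ_B ≈ 28.10°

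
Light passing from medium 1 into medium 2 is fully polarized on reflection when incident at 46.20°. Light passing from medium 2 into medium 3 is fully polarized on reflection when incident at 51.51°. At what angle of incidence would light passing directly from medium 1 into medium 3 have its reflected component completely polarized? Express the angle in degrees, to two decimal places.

θ_B ≈ 52.67°

Each Brewster angle gives a ratio: n₂/n₁ = tan 46.20° = 1.0428, n₃/n₂ = tan 51.51° = 1.2576.
n₃/n₁ = 1.3114. Then tan θ_B(1→3) = n₃/n₁, so θ_B(1→3) = arctan(1.3114) = 52.67°.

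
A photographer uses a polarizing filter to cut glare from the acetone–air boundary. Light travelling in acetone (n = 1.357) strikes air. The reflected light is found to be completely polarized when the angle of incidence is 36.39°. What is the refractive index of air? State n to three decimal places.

Brewster's law: tan θ_B = n₂/n₁ (light incident in acetone, refracted into air).
n₂ = n₁ tan θ_B = 1.357 × tan 36.39° = 1.000.

n ≈ 1.000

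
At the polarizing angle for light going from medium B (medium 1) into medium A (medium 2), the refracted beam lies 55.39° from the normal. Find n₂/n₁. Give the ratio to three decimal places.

n₂/n₁ ≈ 0.690

θ_B + θ_t = 90°, so θ_B = 90° − 55.39° = 34.61°.
tan θ_B = n₂/n₁, so n₂/n₁ = tan 34.61° = 0.690.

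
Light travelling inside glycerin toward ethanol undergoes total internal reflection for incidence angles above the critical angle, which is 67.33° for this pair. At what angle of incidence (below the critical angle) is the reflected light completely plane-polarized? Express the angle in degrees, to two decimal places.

θ_B ≈ 42.70°

sin θ_c = n₂/n₁, so n₂/n₁ = sin 67.33° = 0.9227.
Brewster: tan θ_B = n₂/n₁ = 0.9227.
θ_B = arctan(0.9227) = 42.70°.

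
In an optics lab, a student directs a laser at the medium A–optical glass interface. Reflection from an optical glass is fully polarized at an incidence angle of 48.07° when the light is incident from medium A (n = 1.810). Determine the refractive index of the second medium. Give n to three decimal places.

At the polarizing angle, tan θ_B = n₂/n₁ with n₁ on the incident side (medium A) and n₂ on the transmitted side (an optical glass).
n₂ = n₁ tan θ_B = 1.810 × tan 48.07° = 2.015.

n ≈ 2.015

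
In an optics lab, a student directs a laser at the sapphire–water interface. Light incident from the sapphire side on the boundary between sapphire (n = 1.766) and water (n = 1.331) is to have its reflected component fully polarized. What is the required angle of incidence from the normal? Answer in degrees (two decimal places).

θ_B ≈ 37.00°

Here n₂/n₁ = 1.331/1.766 = 0.7537, and Brewster's law gives tan θ_B = n₂/n₁.
θ_B = arctan(0.7537) = 37.00°.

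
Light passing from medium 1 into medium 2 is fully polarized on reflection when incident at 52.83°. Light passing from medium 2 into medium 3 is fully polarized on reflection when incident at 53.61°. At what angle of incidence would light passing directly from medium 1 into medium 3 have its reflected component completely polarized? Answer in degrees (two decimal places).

θ_B ≈ 60.80°

n₂/n₁ = tan 52.83° = 1.3189 and n₃/n₂ = tan 53.61° = 1.3569.
n₃/n₁ = 1.7895. Then tan θ_B(1→3) = n₃/n₁, so θ_B(1→3) = arctan(1.7895) = 60.80°.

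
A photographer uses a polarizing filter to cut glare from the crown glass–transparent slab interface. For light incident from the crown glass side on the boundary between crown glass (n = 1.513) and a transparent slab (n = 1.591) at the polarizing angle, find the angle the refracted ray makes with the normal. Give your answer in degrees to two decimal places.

θ_t ≈ 43.56°

First find Brewster's angle: tan θ_B = 1.591/1.513 = 1.0516, giving θ_B = 46.44°.
Since θ_B + θ_t = 90° at Brewster incidence, θ_t = 90° − 46.44° = 43.56°.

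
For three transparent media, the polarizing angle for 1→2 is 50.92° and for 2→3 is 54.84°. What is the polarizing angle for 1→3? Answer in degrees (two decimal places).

θ_B ≈ 60.23°

tan θ_B(1→2) = n₂/n₁ = tan 50.92° = 1.2314.
tan θ_B(2→3) = n₃/n₂ = tan 54.84° = 1.4197.
Multiplying, n₃/n₁ = 1.2314 × 1.4197 = 1.7482, and θ_B(1→3) = arctan 1.7482 = 60.23°.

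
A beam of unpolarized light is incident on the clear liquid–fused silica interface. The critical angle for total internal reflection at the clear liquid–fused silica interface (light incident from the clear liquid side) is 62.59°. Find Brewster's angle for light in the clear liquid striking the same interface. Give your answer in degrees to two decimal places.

θ_B ≈ 41.60°

n₂/n₁ = sin θ_c = sin 62.59° = 0.8877.
tan θ_B equals the same ratio, so θ_B = arctan(0.8877) = 41.60°.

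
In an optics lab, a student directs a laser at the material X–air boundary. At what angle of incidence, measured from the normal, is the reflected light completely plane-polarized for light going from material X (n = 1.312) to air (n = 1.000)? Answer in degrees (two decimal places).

θ_B ≈ 37.31°

At Brewster's angle the reflected and refracted rays are perpendicular, which with Snell's law gives tan θ_B = n₂/n₁.
tan θ_B = n₂/n₁ = 1.000/1.312 = 0.7622.
θ_B = arctan(0.7622) = 37.31°.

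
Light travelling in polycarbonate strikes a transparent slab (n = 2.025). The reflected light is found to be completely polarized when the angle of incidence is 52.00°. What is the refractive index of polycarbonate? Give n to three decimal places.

n ≈ 1.582

At Brewster's angle, tan θ_B = n₂/n₁ with n₁ on the incident side (polycarbonate) and n₂ on the transmitted side (a transparent slab).
n₁ = n₂ / tan θ_B = 2.025 / tan 52.00° = 1.582.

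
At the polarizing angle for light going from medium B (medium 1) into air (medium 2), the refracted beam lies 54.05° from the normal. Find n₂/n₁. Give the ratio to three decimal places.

n₂/n₁ ≈ 0.725

θ_B + θ_t = 90°, so θ_B = 90° − 54.05° = 35.95°.
tan θ_B = n₂/n₁, so n₂/n₁ = tan 35.95° = 0.725.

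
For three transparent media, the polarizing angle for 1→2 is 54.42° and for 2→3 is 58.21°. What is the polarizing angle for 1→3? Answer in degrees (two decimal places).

θ_B ≈ 66.09°

n₂/n₁ = tan 54.42° = 1.3978 and n₃/n₂ = tan 58.21° = 1.6135.
So n₃/n₁ = (n₂/n₁)(n₃/n₂) = 1.3978 × 1.6135 = 2.2553.
θ_B(1→3) = arctan(2.2553) = 66.09°.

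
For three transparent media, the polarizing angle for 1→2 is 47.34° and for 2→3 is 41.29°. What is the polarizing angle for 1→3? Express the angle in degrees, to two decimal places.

θ_B ≈ 43.62°

n₂/n₁ = tan 47.34° = 1.0852 and n₃/n₂ = tan 41.29° = 0.8782.
So n₃/n₁ = (n₂/n₁)(n₃/n₂) = 1.0852 × 0.8782 = 0.9530.
θ_B(1→3) = arctan(0.9530) = 43.62°.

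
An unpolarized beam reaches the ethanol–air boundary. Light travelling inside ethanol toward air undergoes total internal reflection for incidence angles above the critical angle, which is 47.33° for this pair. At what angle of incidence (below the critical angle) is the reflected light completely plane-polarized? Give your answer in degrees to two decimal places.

θ_B ≈ 36.33°

sin θ_c = n₂/n₁, so n₂/n₁ = sin 47.33° = 0.7353.
Brewster: tan θ_B = n₂/n₁ = 0.7353.
θ_B = arctan(0.7353) = 36.33°.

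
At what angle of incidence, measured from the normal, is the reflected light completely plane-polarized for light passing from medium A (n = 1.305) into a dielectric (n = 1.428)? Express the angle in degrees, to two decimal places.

θ_B ≈ 47.58°

tan θ_B = n₂/n₁ = 1.428/1.305 = 1.0943.
So θ_B = arctan 1.0943 = 47.58°.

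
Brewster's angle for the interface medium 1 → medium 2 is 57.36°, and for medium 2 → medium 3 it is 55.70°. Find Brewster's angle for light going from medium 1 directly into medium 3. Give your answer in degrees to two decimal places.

tan θ_B(1→2) = n₂/n₁ = tan 57.36° = 1.5613.
tan θ_B(2→3) = n₃/n₂ = tan 55.70° = 1.4659.
n₃/n₁ = 2.2887. Then tan θ_B(1→3) = n₃/n₁, so θ_B(1→3) = arctan(2.2887) = 66.40°.

θ_B ≈ 66.40°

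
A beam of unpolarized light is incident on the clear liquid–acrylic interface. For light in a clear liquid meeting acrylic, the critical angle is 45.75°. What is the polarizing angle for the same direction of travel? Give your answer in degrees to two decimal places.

At the critical angle sin θ_c = n₂/n₁, giving n₂/n₁ = sin 45.75° = 0.7163.
Then tan θ_B = n₂/n₁ = 0.7163, so θ_B = arctan 0.7163 = 35.61°.

θ_B ≈ 35.61°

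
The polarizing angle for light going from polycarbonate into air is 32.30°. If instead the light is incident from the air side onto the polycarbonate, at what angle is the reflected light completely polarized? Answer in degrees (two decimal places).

tan θ_B' = n₁/n₂ = 1/tan θ_B, so θ_B' = 90° − θ_B.
θ_B' = 90° − 32.30° = 57.70°.

θ_B' ≈ 57.70°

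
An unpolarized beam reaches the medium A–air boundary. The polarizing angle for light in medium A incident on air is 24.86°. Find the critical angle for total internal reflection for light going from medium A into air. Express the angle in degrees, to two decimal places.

From Brewster, n₂/n₁ = tan θ_B = tan 24.86° = 0.4633.
Then sin θ_c = n₂/n₁ = 0.4633, so θ_c = arcsin 0.4633 = 27.60°.

θ_c ≈ 27.60°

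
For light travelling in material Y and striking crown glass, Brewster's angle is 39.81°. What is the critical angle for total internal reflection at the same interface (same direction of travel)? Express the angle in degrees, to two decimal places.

θ_c ≈ 56.46°

tan θ_B = n₂/n₁ = tan 39.81° = 0.8335.
Total internal reflection: sin θ_c = n₂/n₁ = 0.8335.
θ_c = arcsin(0.8335) = 56.46°.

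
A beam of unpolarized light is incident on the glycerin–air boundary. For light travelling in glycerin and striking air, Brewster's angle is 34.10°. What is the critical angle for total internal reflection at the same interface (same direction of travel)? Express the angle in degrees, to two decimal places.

θ_c ≈ 42.61°

n₂/n₁ = tan 34.10° = 0.6771; the critical angle satisfies sin θ_c = n₂/n₁.
θ_c = arcsin(0.6771) = 42.61°.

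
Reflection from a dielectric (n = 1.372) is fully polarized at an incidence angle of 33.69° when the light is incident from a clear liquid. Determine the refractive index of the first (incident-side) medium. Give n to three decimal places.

n ≈ 2.058

Brewster's law: tan θ_B = n₂/n₁ (light incident in a clear liquid, refracted into a dielectric).
n₁ = n₂ / tan θ_B = 1.372 / tan 33.69° = 2.058.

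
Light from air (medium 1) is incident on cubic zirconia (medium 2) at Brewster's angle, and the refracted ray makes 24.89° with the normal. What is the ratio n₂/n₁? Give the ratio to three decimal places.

At Brewster incidence θ_B = 90° − θ_t = 90° − 24.89° = 65.11°.
Then n₂/n₁ = tan θ_B = tan 65.11° = 2.155.

n₂/n₁ ≈ 2.155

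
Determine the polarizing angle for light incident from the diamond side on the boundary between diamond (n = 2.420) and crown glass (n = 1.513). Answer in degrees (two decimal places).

θ_B ≈ 32.01°

At Brewster's angle the reflected and refracted rays are perpendicular, which with Snell's law gives tan θ_B = n₂/n₁.
Here n₂/n₁ = 1.513/2.420 = 0.6252, and Brewster's law gives tan θ_B = n₂/n₁.
θ_B = arctan(0.6252) = 32.01°.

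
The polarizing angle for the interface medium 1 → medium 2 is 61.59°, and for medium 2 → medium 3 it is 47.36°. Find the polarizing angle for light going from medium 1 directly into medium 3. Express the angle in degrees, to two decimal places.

n₂/n₁ = tan 61.59° = 1.8487 and n₃/n₂ = tan 47.36° = 1.0860.
n₃/n₁ = 2.0076. Then tan θ_B(1→3) = n₃/n₁, so θ_B(1→3) = arctan(2.0076) = 63.52°.

θ_B ≈ 63.52°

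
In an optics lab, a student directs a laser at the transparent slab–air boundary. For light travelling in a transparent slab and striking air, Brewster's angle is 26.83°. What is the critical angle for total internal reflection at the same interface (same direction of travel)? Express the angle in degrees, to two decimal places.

n₂/n₁ = tan 26.83° = 0.5058; the critical angle satisfies sin θ_c = n₂/n₁.
θ_c = arcsin(0.5058) = 30.38°.

θ_c ≈ 30.38°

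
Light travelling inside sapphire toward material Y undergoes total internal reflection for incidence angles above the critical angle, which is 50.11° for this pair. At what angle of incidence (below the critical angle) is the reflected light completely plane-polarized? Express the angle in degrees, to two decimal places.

θ_B ≈ 37.50°

sin θ_c = n₂/n₁, so n₂/n₁ = sin 50.11° = 0.7673.
Brewster: tan θ_B = n₂/n₁ = 0.7673.
θ_B = arctan(0.7673) = 37.50°.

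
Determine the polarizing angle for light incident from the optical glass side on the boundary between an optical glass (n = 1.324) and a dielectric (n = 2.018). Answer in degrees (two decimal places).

θ_B ≈ 56.73°

tan θ_B = n₂/n₁ = 2.018/1.324 = 1.5242.
θ_B = arctan(1.5242) = 56.73°.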